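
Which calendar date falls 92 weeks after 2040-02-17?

Advancing 92 weeks = 644 days from February 17, 2040.
February has 29 days, so 29 − 17 = 12 days remain after February 17, 2040; 644 − 12 = 632 left.
March 2040 has 31 days: 632 − 31 = 601 left.
April 2040 has 30 days: 601 − 30 = 571 left.
May 2040 has 31 days: 571 − 31 = 540 left.
June 2040 has 30 days: 540 − 30 = 510 left.
July 2040 has 31 days: 510 − 31 = 479 left.
August 2040 has 31 days: 479 − 31 = 448 left.
September 2040 has 30 days: 448 − 30 = 418 left.
October 2040 has 31 days: 418 − 31 = 387 left.
November 2040 has 30 days: 387 − 30 = 357 left.
December 2040 has 31 days: 357 − 31 = 326 left.
January 2041 has 31 days: 326 − 31 = 295 left.
February 2041 has 28 days (2041 is not a leap year): 295 − 28 = 267 left.
March 2041 has 31 days: 267 − 31 = 236 left.
April 2041 has 30 days: 236 − 30 = 206 left.
May 2041 has 31 days: 206 − 31 = 175 left.
June 2041 has 30 days: 175 − 30 = 145 left.
July 2041 has 31 days: 145 − 31 = 114 left.
August 2041 has 31 days: 114 − 31 = 83 left.
September 2041 has 30 days: 83 − 30 = 53 left.
October 2041 has 31 days: 53 − 31 = 22 left.
22 days into November 2041 → November 22, 2041.

November 22, 2041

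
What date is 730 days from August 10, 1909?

Counting forward 730 days from August 10, 1909.
August has 31 days, so 31 − 10 = 21 days remain after August 10, 1909; 730 − 21 = 709 left.
September 1909 has 30 days: 709 − 30 = 679 left.
October 1909 has 31 days: 679 − 31 = 648 left.
November 1909 has 30 days: 648 − 30 = 618 left.
December 1909 has 31 days: 618 − 31 = 587 left.
January 1910 has 31 days: 587 − 31 = 556 left.
February 1910 has 28 days (1910 is not a leap year): 556 − 28 = 528 left.
March 1910 has 31 days: 528 − 31 = 497 left.
April 1910 has 30 days: 497 − 30 = 467 left.
May 1910 has 31 days: 467 − 31 = 436 left.
June 1910 has 30 days: 436 − 30 = 406 left.
July 1910 has 31 days: 406 − 31 = 375 left.
August 1910 has 31 days: 375 − 31 = 344 left.
September 1910 has 30 days: 344 − 30 = 314 left.
October 1910 has 31 days: 314 − 31 = 283 left.
November 1910 has 30 days: 283 − 30 = 253 left.
December 1910 has 31 days: 253 − 31 = 222 left.
January 1911 has 31 days: 222 − 31 = 191 left.
February 1911 has 28 days (1911 is not a leap year): 191 − 28 = 163 left.
March 1911 has 31 days: 163 − 31 = 132 left.
April 1911 has 30 days: 132 − 30 = 102 left.
May 1911 has 31 days: 102 − 31 = 71 left.
June 1911 has 30 days: 71 − 30 = 41 left.
July 1911 has 31 days: 41 − 31 = 10 left.
10 days into August 1911 → August 10, 1911.

August 10, 1911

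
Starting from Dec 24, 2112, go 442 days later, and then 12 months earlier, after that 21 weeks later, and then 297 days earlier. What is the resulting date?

October 12, 2112

Adding 442 days from December 24, 2112:
December has 31 days, so 31 − 24 = 7 days remain after December 24, 2112; 442 − 7 = 435 left.
January 2113 has 31 days: 435 − 31 = 404 left.
February 2113 has 28 days (2113 is not a leap year): 404 − 28 = 376 left.
March 2113 has 31 days: 376 − 31 = 345 left.
April 2113 has 30 days: 345 − 30 = 315 left.
May 2113 has 31 days: 315 − 31 = 284 left.
June 2113 has 30 days: 284 − 30 = 254 left.
July 2113 has 31 days: 254 − 31 = 223 left.
August 2113 has 31 days: 223 − 31 = 192 left.
September 2113 has 30 days: 192 − 30 = 162 left.
October 2113 has 31 days: 162 − 31 = 131 left.
November 2113 has 30 days: 131 − 30 = 101 left.
December 2113 has 31 days: 101 − 31 = 70 left.
January 2114 has 31 days: 70 − 31 = 39 left.
February 2114 has 28 days (2114 is not a leap year): 39 − 28 = 11 left.
11 days into March 2114 → March 11, 2114.
Subtracting 12 months from March 11, 2114:
month 3 − 12 = -9, which is month 3 of year 2113 → March 2113.
Day 11 is valid in March, giving March 11, 2113.
Adding 21 weeks (= 147 days) from March 11, 2113:
March has 31 days, so 31 − 11 = 20 days remain after March 11, 2113; 147 − 20 = 127 left.
April 2113 has 30 days: 127 − 30 = 97 left.
May 2113 has 31 days: 97 − 31 = 66 left.
June 2113 has 30 days: 66 − 30 = 36 left.
July 2113 has 31 days: 36 − 31 = 5 left.
5 days into August 2113 → August 5, 2113.
Counting back 297 days from August 5, 2113:
Going back 5 days from August 5, 2113 reaches the end of the previous month; 297 − 5 = 292 left.
July 2113 has 31 days: 292 − 31 = 261 left.
June 2113 has 30 days: 261 − 30 = 231 left.
May 2113 has 31 days: 231 − 31 = 200 left.
April 2113 has 30 days: 200 − 30 = 170 left.
March 2113 has 31 days: 170 − 31 = 139 left.
February 2113 has 28 days (2113 is not a leap year): 139 − 28 = 111 left.
January 2113 has 31 days: 111 − 31 = 80 left.
December 2112 has 31 days: 80 − 31 = 49 left.
November 2112 has 30 days: 49 − 30 = 19 left.
October 2112 has 31 days; 31 − 19 = 12 → October 12, 2112.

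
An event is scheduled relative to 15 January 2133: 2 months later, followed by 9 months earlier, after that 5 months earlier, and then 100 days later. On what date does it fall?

Advancing 2 months from January 15, 2133:
month 1 + 2 = 3 → March 2133.
Day 15 is valid in March, giving March 15, 2133.
Going back 9 months from March 15, 2133:
month 3 − 9 = -6, which is month 6 of year 2132 → June 2132.
Day 15 is valid in June, giving June 15, 2132.
Going back 5 months from June 15, 2132:
month 6 − 5 = 1 → January 2132.
Day 15 is valid in January, giving January 15, 2132.
Advancing 100 days from January 15, 2132:
January has 31 days, so 31 − 15 = 16 days remain after January 15, 2132; 100 − 16 = 84 left.
February 2132 has 29 days (2132 is a leap year): 84 − 29 = 55 left.
March 2132 has 31 days: 55 − 31 = 24 left.
24 days into April 2132 → April 24, 2132.

April 24, 2132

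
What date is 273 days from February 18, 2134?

November 18, 2134

Counting forward 273 days from February 18, 2134.
February has 28 days, so 28 − 18 = 10 days remain after February 18, 2134; 273 − 10 = 263 left.
March 2134 has 31 days: 263 − 31 = 232 left.
April 2134 has 30 days: 232 − 30 = 202 left.
May 2134 has 31 days: 202 − 31 = 171 left.
June 2134 has 30 days: 171 − 30 = 141 left.
July 2134 has 31 days: 141 − 31 = 110 left.
August 2134 has 31 days: 110 − 31 = 79 left.
September 2134 has 30 days: 79 − 30 = 49 left.
October 2134 has 31 days: 49 − 31 = 18 left.
18 days into November 2134 → November 18, 2134.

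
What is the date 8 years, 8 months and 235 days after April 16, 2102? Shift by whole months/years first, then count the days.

August 8, 2111

Advancing 8 years, 8 months and 235 days from April 16, 2102: first the month/year part, then the days.
+8 years → 2110; month 4 + 8 = 12 → December 2110.
Day 16 is valid in December, giving December 16, 2110.
Now add 235 days from December 16, 2110.
December has 31 days, so 31 − 16 = 15 days remain after December 16, 2110; 235 − 15 = 220 left.
January 2111 has 31 days: 220 − 31 = 189 left.
February 2111 has 28 days (2111 is not a leap year): 189 − 28 = 161 left.
March 2111 has 31 days: 161 − 31 = 130 left.
April 2111 has 30 days: 130 − 30 = 100 left.
May 2111 has 31 days: 100 − 31 = 69 left.
June 2111 has 30 days: 69 − 30 = 39 left.
July 2111 has 31 days: 39 − 31 = 8 left.
8 days into August 2111 → August 8, 2111.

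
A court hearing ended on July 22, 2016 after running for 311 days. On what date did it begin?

September 15, 2015

Subtracting 311 days from July 22, 2016.
Going back 22 days from July 22, 2016 reaches the end of the previous month; 311 − 22 = 289 left.
June 2016 has 30 days: 289 − 30 = 259 left.
May 2016 has 31 days: 259 − 31 = 228 left.
April 2016 has 30 days: 228 − 30 = 198 left.
March 2016 has 31 days: 198 − 31 = 167 left.
February 2016 has 29 days (2016 is a leap year): 167 − 29 = 138 left.
January 2016 has 31 days: 138 − 31 = 107 left.
December 2015 has 31 days: 107 − 31 = 76 left.
November 2015 has 30 days: 76 − 30 = 46 left.
October 2015 has 31 days: 46 − 31 = 15 left.
September 2015 has 30 days; 30 − 15 = 15 → September 15, 2015.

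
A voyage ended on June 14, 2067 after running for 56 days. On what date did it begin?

April 19, 2067

Going back 56 days from June 14, 2067.
Going back 14 days from June 14, 2067 reaches the end of the previous month; 56 − 14 = 42 left.
May 2067 has 31 days: 42 − 31 = 11 left.
April 2067 has 30 days; 30 − 11 = 19 → April 19, 2067.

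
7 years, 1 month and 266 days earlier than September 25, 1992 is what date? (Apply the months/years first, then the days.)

December 2, 1984

Going back 7 years, 1 month and 266 days from September 25, 1992: first the month/year part, then the days.
-7 years → 1985; month 9 − 1 = 8 → August 1985.
Day 25 is valid in August, giving August 25, 1985.
Now subtract 266 days from August 25, 1985.
Going back 25 days from August 25, 1985 reaches the end of the previous month; 266 − 25 = 241 left.
July 1985 has 31 days: 241 − 31 = 210 left.
June 1985 has 30 days: 210 − 30 = 180 left.
May 1985 has 31 days: 180 − 31 = 149 left.
April 1985 has 30 days: 149 − 30 = 119 left.
March 1985 has 31 days: 119 − 31 = 88 left.
February 1985 has 28 days (1985 is not a leap year): 88 − 28 = 60 left.
January 1985 has 31 days: 60 − 31 = 29 left.
December 1984 has 31 days; 31 − 29 = 2 → December 2, 1984.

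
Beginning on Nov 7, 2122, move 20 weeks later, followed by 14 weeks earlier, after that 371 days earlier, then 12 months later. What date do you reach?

Counting forward 20 weeks (= 140 days) from November 7, 2122:
November has 30 days, so 30 − 7 = 23 days remain after November 7, 2122; 140 − 23 = 117 left.
December 2122 has 31 days: 117 − 31 = 86 left.
January 2123 has 31 days: 86 − 31 = 55 left.
February 2123 has 28 days (2123 is not a leap year): 55 − 28 = 27 left.
27 days into March 2123 → March 27, 2123.
Subtracting 14 weeks (= 98 days) from March 27, 2123:
Going back 27 days from March 27, 2123 reaches the end of the previous month; 98 − 27 = 71 left.
February 2123 has 28 days (2123 is not a leap year): 71 − 28 = 43 left.
January 2123 has 31 days: 43 − 31 = 12 left.
December 2122 has 31 days; 31 − 12 = 19 → December 19, 2122.
Subtracting 371 days from December 19, 2122:
Going back 19 days from December 19, 2122 reaches the end of the previous month; 371 − 19 = 352 left.
November 2122 has 30 days: 352 − 30 = 322 left.
October 2122 has 31 days: 322 − 31 = 291 left.
September 2122 has 30 days: 291 − 30 = 261 left.
August 2122 has 31 days: 261 − 31 = 230 left.
July 2122 has 31 days: 230 − 31 = 199 left.
June 2122 has 30 days: 199 − 30 = 169 left.
May 2122 has 31 days: 169 − 31 = 138 left.
April 2122 has 30 days: 138 − 30 = 108 left.
March 2122 has 31 days: 108 − 31 = 77 left.
February 2122 has 28 days (2122 is not a leap year): 77 − 28 = 49 left.
January 2122 has 31 days: 49 − 31 = 18 left.
December 2121 has 31 days; 31 − 18 = 13 → December 13, 2121.
Counting forward 12 months from December 13, 2121:
month 12 + 12 = 24, which is month 12 of year 2122 → December 2122.
Day 13 is valid in December, giving December 13, 2122.

December 13, 2122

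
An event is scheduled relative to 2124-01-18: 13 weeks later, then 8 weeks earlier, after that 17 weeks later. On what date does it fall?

Adding 13 weeks (= 91 days) from January 18, 2124:
January has 31 days, so 31 − 18 = 13 days remain after January 18, 2124; 91 − 13 = 78 left.
February 2124 has 29 days (2124 is a leap year): 78 − 29 = 49 left.
March 2124 has 31 days: 49 − 31 = 18 left.
18 days into April 2124 → April 18, 2124.
Counting back 8 weeks (= 56 days) from April 18, 2124:
Going back 18 days from April 18, 2124 reaches the end of the previous month; 56 − 18 = 38 left.
March 2124 has 31 days: 38 − 31 = 7 left.
February 2124 has 29 days; 29 − 7 = 22 → February 22, 2124.
Advancing 17 weeks (= 119 days) from February 22, 2124:
February has 29 days, so 29 − 22 = 7 days remain after February 22, 2124; 119 − 7 = 112 left.
March 2124 has 31 days: 112 − 31 = 81 left.
April 2124 has 30 days: 81 − 30 = 51 left.
May 2124 has 31 days: 51 − 31 = 20 left.
20 days into June 2124 → June 20, 2124.

June 20, 2124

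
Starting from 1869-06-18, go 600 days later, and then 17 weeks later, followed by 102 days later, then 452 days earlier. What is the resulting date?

June 22, 1870

Adding 600 days from June 18, 1869:
June has 30 days, so 30 − 18 = 12 days remain after June 18, 1869; 600 − 12 = 588 left.
July 1869 has 31 days: 588 − 31 = 557 left.
August 1869 has 31 days: 557 − 31 = 526 left.
September 1869 has 30 days: 526 − 30 = 496 left.
October 1869 has 31 days: 496 − 31 = 465 left.
November 1869 has 30 days: 465 − 30 = 435 left.
December 1869 has 31 days: 435 − 31 = 404 left.
January 1870 has 31 days: 404 − 31 = 373 left.
February 1870 has 28 days (1870 is not a leap year): 373 − 28 = 345 left.
March 1870 has 31 days: 345 − 31 = 314 left.
April 1870 has 30 days: 314 − 30 = 284 left.
May 1870 has 31 days: 284 − 31 = 253 left.
June 1870 has 30 days: 253 − 30 = 223 left.
July 1870 has 31 days: 223 − 31 = 192 left.
August 1870 has 31 days: 192 − 31 = 161 left.
September 1870 has 30 days: 161 − 30 = 131 left.
October 1870 has 31 days: 131 − 31 = 100 left.
November 1870 has 30 days: 100 − 30 = 70 left.
December 1870 has 31 days: 70 − 31 = 39 left.
January 1871 has 31 days: 39 − 31 = 8 left.
8 days into February 1871 → February 8, 1871.
Adding 17 weeks (= 119 days) from February 8, 1871:
February has 28 days, so 28 − 8 = 20 days remain after February 8, 1871; 119 − 20 = 99 left.
March 1871 has 31 days: 99 − 31 = 68 left.
April 1871 has 30 days: 68 − 30 = 38 left.
May 1871 has 31 days: 38 − 31 = 7 left.
7 days into June 1871 → June 7, 1871.
Counting forward 102 days from June 7, 1871:
June has 30 days, so 30 − 7 = 23 days remain after June 7, 1871; 102 − 23 = 79 left.
July 1871 has 31 days: 79 − 31 = 48 left.
August 1871 has 31 days: 48 − 31 = 17 left.
17 days into September 1871 → September 17, 1871.
Going back 452 days from September 17, 1871:
Going back 17 days from September 17, 1871 reaches the end of the previous month; 452 − 17 = 435 left.
August 1871 has 31 days: 435 − 31 = 404 left.
July 1871 has 31 days: 404 − 31 = 373 left.
June 1871 has 30 days: 373 − 30 = 343 left.
May 1871 has 31 days: 343 − 31 = 312 left.
April 1871 has 30 days: 312 − 30 = 282 left.
March 1871 has 31 days: 282 − 31 = 251 left.
February 1871 has 28 days (1871 is not a leap year): 251 − 28 = 223 left.
January 1871 has 31 days: 223 − 31 = 192 left.
December 1870 has 31 days: 192 − 31 = 161 left.
November 1870 has 30 days: 161 − 30 = 131 left.
October 1870 has 31 days: 131 − 31 = 100 left.
September 1870 has 30 days: 100 − 30 = 70 left.
August 1870 has 31 days: 70 − 31 = 39 left.
July 1870 has 31 days: 39 − 31 = 8 left.
June 1870 has 30 days; 30 − 8 = 22 → June 22, 1870.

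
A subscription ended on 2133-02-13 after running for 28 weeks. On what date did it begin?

Subtracting 28 weeks = 196 days from February 13, 2133.
Going back 13 days from February 13, 2133 reaches the end of the previous month; 196 − 13 = 183 left.
January 2133 has 31 days: 183 − 31 = 152 left.
December 2132 has 31 days: 152 − 31 = 121 left.
November 2132 has 30 days: 121 − 30 = 91 left.
October 2132 has 31 days: 91 − 31 = 60 left.
September 2132 has 30 days: 60 − 30 = 30 left.
August 2132 has 31 days; 31 − 30 = 1 → August 1, 2132.

August 1, 2132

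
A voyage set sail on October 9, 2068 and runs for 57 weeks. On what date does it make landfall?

Adding 57 weeks = 399 days from October 9, 2068.
October has 31 days, so 31 − 9 = 22 days remain after October 9, 2068; 399 − 22 = 377 left.
November 2068 has 30 days: 377 − 30 = 347 left.
December 2068 has 31 days: 347 − 31 = 316 left.
January 2069 has 31 days: 316 − 31 = 285 left.
February 2069 has 28 days (2069 is not a leap year): 285 − 28 = 257 left.
March 2069 has 31 days: 257 − 31 = 226 left.
April 2069 has 30 days: 226 − 30 = 196 left.
May 2069 has 31 days: 196 − 31 = 165 left.
June 2069 has 30 days: 165 − 30 = 135 left.
July 2069 has 31 days: 135 − 31 = 104 left.
August 2069 has 31 days: 104 − 31 = 73 left.
September 2069 has 30 days: 73 − 30 = 43 left.
October 2069 has 31 days: 43 − 31 = 12 left.
12 days into November 2069 → November 12, 2069.

November 12, 2069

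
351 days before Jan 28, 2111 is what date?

February 11, 2110

Counting back 351 days from January 28, 2111.
Going back 28 days from January 28, 2111 reaches the end of the previous month; 351 − 28 = 323 left.
December 2110 has 31 days: 323 − 31 = 292 left.
November 2110 has 30 days: 292 − 30 = 262 left.
October 2110 has 31 days: 262 − 31 = 231 left.
September 2110 has 30 days: 231 − 30 = 201 left.
August 2110 has 31 days: 201 − 31 = 170 left.
July 2110 has 31 days: 170 − 31 = 139 left.
June 2110 has 30 days: 139 − 30 = 109 left.
May 2110 has 31 days: 109 − 31 = 78 left.
April 2110 has 30 days: 78 − 30 = 48 left.
March 2110 has 31 days: 48 − 31 = 17 left.
February 2110 has 28 days; 28 − 17 = 11 → February 11, 2110.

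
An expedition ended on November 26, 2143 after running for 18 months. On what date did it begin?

Subtracting 18 months from November 26, 2143.
month 11 − 18 = -7, which is month 5 of year 2142 → May 2142.
Day 26 is valid in May, giving May 26, 2142.

May 26, 2142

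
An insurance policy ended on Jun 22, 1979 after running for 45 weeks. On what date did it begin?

August 11, 1978

Subtracting 45 weeks = 315 days from June 22, 1979.
Going back 22 days from June 22, 1979 reaches the end of the previous month; 315 − 22 = 293 left.
May 1979 has 31 days: 293 − 31 = 262 left.
April 1979 has 30 days: 262 − 30 = 232 left.
March 1979 has 31 days: 232 − 31 = 201 left.
February 1979 has 28 days (1979 is not a leap year): 201 − 28 = 173 left.
January 1979 has 31 days: 173 − 31 = 142 left.
December 1978 has 31 days: 142 − 31 = 111 left.
November 1978 has 30 days: 111 − 30 = 81 left.
October 1978 has 31 days: 81 − 31 = 50 left.
September 1978 has 30 days: 50 − 30 = 20 left.
August 1978 has 31 days; 31 − 20 = 11 → August 11, 1978.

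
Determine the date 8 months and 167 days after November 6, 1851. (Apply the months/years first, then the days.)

December 20, 1852

Advancing 8 months and 167 days from November 6, 1851: first the month/year part, then the days.
month 11 + 8 = 19, which is month 7 of year 1852 → July 1852.
Day 6 is valid in July, giving July 6, 1852.
Now add 167 days from July 6, 1852.
July has 31 days, so 31 − 6 = 25 days remain after July 6, 1852; 167 − 25 = 142 left.
August 1852 has 31 days: 142 − 31 = 111 left.
September 1852 has 30 days: 111 − 30 = 81 left.
October 1852 has 31 days: 81 − 31 = 50 left.
November 1852 has 30 days: 50 − 30 = 20 left.
20 days into December 1852 → December 20, 1852.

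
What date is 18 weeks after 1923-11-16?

Adding 18 weeks = 126 days from November 16, 1923.
November has 30 days, so 30 − 16 = 14 days remain after November 16, 1923; 126 − 14 = 112 left.
December 1923 has 31 days: 112 − 31 = 81 left.
January 1924 has 31 days: 81 − 31 = 50 left.
February 1924 has 29 days (1924 is a leap year): 50 − 29 = 21 left.
21 days into March 1924 → March 21, 1924.

March 21, 1924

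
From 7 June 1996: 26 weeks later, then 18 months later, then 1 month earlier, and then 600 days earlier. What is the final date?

Counting forward 26 weeks (= 182 days) from June 7, 1996:
June has 30 days, so 30 − 7 = 23 days remain after June 7, 1996; 182 − 23 = 159 left.
July 1996 has 31 days: 159 − 31 = 128 left.
August 1996 has 31 days: 128 − 31 = 97 left.
September 1996 has 30 days: 97 − 30 = 67 left.
October 1996 has 31 days: 67 − 31 = 36 left.
November 1996 has 30 days: 36 − 30 = 6 left.
6 days into December 1996 → December 6, 1996.
Advancing 18 months from December 6, 1996:
month 12 + 18 = 30, which is month 6 of year 1998 → June 1998.
Day 6 is valid in June, giving June 6, 1998.
Counting back 1 month from June 6, 1998:
month 6 − 1 = 5 → May 1998.
Day 6 is valid in May, giving May 6, 1998.
Subtracting 600 days from May 6, 1998:
Going back 6 days from May 6, 1998 reaches the end of the previous month; 600 − 6 = 594 left.
April 1998 has 30 days: 594 − 30 = 564 left.
March 1998 has 31 days: 564 − 31 = 533 left.
February 1998 has 28 days (1998 is not a leap year): 533 − 28 = 505 left.
January 1998 has 31 days: 505 − 31 = 474 left.
December 1997 has 31 days: 474 − 31 = 443 left.
November 1997 has 30 days: 443 − 30 = 413 left.
October 1997 has 31 days: 413 − 31 = 382 left.
September 1997 has 30 days: 382 − 30 = 352 left.
August 1997 has 31 days: 352 − 31 = 321 left.
July 1997 has 31 days: 321 − 31 = 290 left.
June 1997 has 30 days: 290 − 30 = 260 left.
May 1997 has 31 days: 260 − 31 = 229 left.
April 1997 has 30 days: 229 − 30 = 199 left.
March 1997 has 31 days: 199 − 31 = 168 left.
February 1997 has 28 days (1997 is not a leap year): 168 − 28 = 140 left.
January 1997 has 31 days: 140 − 31 = 109 left.
December 1996 has 31 days: 109 − 31 = 78 left.
November 1996 has 30 days: 78 − 30 = 48 left.
October 1996 has 31 days: 48 − 31 = 17 left.
September 1996 has 30 days; 30 − 17 = 13 → September 13, 1996.

September 13, 1996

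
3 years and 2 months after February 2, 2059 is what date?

Adding 3 years and 2 months from February 2, 2059.
+3 years → 2062; month 2 + 2 = 4 → April 2062.
Day 2 is valid in April, giving April 2, 2062.

April 2, 2062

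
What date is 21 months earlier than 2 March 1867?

June 2, 1865

Going back 21 months from March 2, 1867.
month 3 − 21 = -18, which is month 6 of year 1865 → June 1865.
Day 2 is valid in June, giving June 2, 1865.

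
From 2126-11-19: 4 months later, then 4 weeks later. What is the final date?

Counting forward 4 months from November 19, 2126:
month 11 + 4 = 15, which is month 3 of year 2127 → March 2127.
Day 19 is valid in March, giving March 19, 2127.
Counting forward 4 weeks (= 28 days) from March 19, 2127:
March has 31 days, so 31 − 19 = 12 days remain after March 19, 2127; 28 − 12 = 16 left.
16 days into April 2127 → April 16, 2127.

April 16, 2127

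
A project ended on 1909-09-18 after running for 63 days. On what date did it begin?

July 17, 1909

Subtracting 63 days from September 18, 1909.
Going back 18 days from September 18, 1909 reaches the end of the previous month; 63 − 18 = 45 left.
August 1909 has 31 days: 45 − 31 = 14 left.
July 1909 has 31 days; 31 − 14 = 17 → July 17, 1909.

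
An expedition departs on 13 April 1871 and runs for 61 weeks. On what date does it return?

June 13, 1872

Adding 61 weeks = 427 days from April 13, 1871.
April has 30 days, so 30 − 13 = 17 days remain after April 13, 1871; 427 − 17 = 410 left.
May 1871 has 31 days: 410 − 31 = 379 left.
June 1871 has 30 days: 379 − 30 = 349 left.
July 1871 has 31 days: 349 − 31 = 318 left.
August 1871 has 31 days: 318 − 31 = 287 left.
September 1871 has 30 days: 287 − 30 = 257 left.
October 1871 has 31 days: 257 − 31 = 226 left.
November 1871 has 30 days: 226 − 30 = 196 left.
December 1871 has 31 days: 196 − 31 = 165 left.
January 1872 has 31 days: 165 − 31 = 134 left.
February 1872 has 29 days (1872 is a leap year): 134 − 29 = 105 left.
March 1872 has 31 days: 105 − 31 = 74 left.
April 1872 has 30 days: 74 − 30 = 44 left.
May 1872 has 31 days: 44 − 31 = 13 left.
13 days into June 1872 → June 13, 1872.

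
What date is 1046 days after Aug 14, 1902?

June 25, 1905

Advancing 1046 days from August 14, 1902.
August has 31 days, so 31 − 14 = 17 days remain after August 14, 1902; 1046 − 17 = 1029 left.
September 1902 has 30 days: 1029 − 30 = 999 left.
October 1902 has 31 days: 999 − 31 = 968 left.
November 1902 has 30 days: 968 − 30 = 938 left.
December 1902 has 31 days: 938 − 31 = 907 left.
January 1903 has 31 days: 907 − 31 = 876 left.
February 1903 has 28 days (1903 is not a leap year): 876 − 28 = 848 left.
March 1903 has 31 days: 848 − 31 = 817 left.
April 1903 has 30 days: 817 − 30 = 787 left.
May 1903 has 31 days: 787 − 31 = 756 left.
June 1903 has 30 days: 756 − 30 = 726 left.
July 1903 has 31 days: 726 − 31 = 695 left.
August 1903 has 31 days: 695 − 31 = 664 left.
September 1903 has 30 days: 664 − 30 = 634 left.
October 1903 has 31 days: 634 − 31 = 603 left.
November 1903 has 30 days: 603 − 30 = 573 left.
December 1903 has 31 days: 573 − 31 = 542 left.
January 1904 has 31 days: 542 − 31 = 511 left.
February 1904 has 29 days (1904 is a leap year): 511 − 29 = 482 left.
March 1904 has 31 days: 482 − 31 = 451 left.
April 1904 has 30 days: 451 − 30 = 421 left.
May 1904 has 31 days: 421 − 31 = 390 left.
June 1904 has 30 days: 390 − 30 = 360 left.
July 1904 has 31 days: 360 − 31 = 329 left.
August 1904 has 31 days: 329 − 31 = 298 left.
September 1904 has 30 days: 298 − 30 = 268 left.
October 1904 has 31 days: 268 − 31 = 237 left.
November 1904 has 30 days: 237 − 30 = 207 left.
December 1904 has 31 days: 207 − 31 = 176 left.
January 1905 has 31 days: 176 − 31 = 145 left.
February 1905 has 28 days (1905 is not a leap year): 145 − 28 = 117 left.
March 1905 has 31 days: 117 − 31 = 86 left.
April 1905 has 30 days: 86 − 30 = 56 left.
May 1905 has 31 days: 56 − 31 = 25 left.
25 days into June 1905 → June 25, 1905.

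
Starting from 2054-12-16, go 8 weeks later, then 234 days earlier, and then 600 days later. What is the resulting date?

February 11, 2056

Adding 8 weeks (= 56 days) from December 16, 2054:
December has 31 days, so 31 − 16 = 15 days remain after December 16, 2054; 56 − 15 = 41 left.
January 2055 has 31 days: 41 − 31 = 10 left.
10 days into February 2055 → February 10, 2055.
Subtracting 234 days from February 10, 2055:
Going back 10 days from February 10, 2055 reaches the end of the previous month; 234 − 10 = 224 left.
January 2055 has 31 days: 224 − 31 = 193 left.
December 2054 has 31 days: 193 − 31 = 162 left.
November 2054 has 30 days: 162 − 30 = 132 left.
October 2054 has 31 days: 132 − 31 = 101 left.
September 2054 has 30 days: 101 − 30 = 71 left.
August 2054 has 31 days: 71 − 31 = 40 left.
July 2054 has 31 days: 40 − 31 = 9 left.
June 2054 has 30 days; 30 − 9 = 21 → June 21, 2054.
Counting forward 600 days from June 21, 2054:
June has 30 days, so 30 − 21 = 9 days remain after June 21, 2054; 600 − 9 = 591 left.
July 2054 has 31 days: 591 − 31 = 560 left.
August 2054 has 31 days: 560 − 31 = 529 left.
September 2054 has 30 days: 529 − 30 = 499 left.
October 2054 has 31 days: 499 − 31 = 468 left.
November 2054 has 30 days: 468 − 30 = 438 left.
December 2054 has 31 days: 438 − 31 = 407 left.
January 2055 has 31 days: 407 − 31 = 376 left.
February 2055 has 28 days (2055 is not a leap year): 376 − 28 = 348 left.
March 2055 has 31 days: 348 − 31 = 317 left.
April 2055 has 30 days: 317 − 30 = 287 left.
May 2055 has 31 days: 287 − 31 = 256 left.
June 2055 has 30 days: 256 − 30 = 226 left.
July 2055 has 31 days: 226 − 31 = 195 left.
August 2055 has 31 days: 195 − 31 = 164 left.
September 2055 has 30 days: 164 − 30 = 134 left.
October 2055 has 31 days: 134 − 31 = 103 left.
November 2055 has 30 days: 103 − 30 = 73 left.
December 2055 has 31 days: 73 − 31 = 42 left.
January 2056 has 31 days: 42 − 31 = 11 left.
11 days into February 2056 → February 11, 2056.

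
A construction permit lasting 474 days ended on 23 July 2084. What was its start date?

April 6, 2083

Counting back 474 days from July 23, 2084.
Going back 23 days from July 23, 2084 reaches the end of the previous month; 474 − 23 = 451 left.
June 2084 has 30 days: 451 − 30 = 421 left.
May 2084 has 31 days: 421 − 31 = 390 left.
April 2084 has 30 days: 390 − 30 = 360 left.
March 2084 has 31 days: 360 − 31 = 329 left.
February 2084 has 29 days (2084 is a leap year): 329 − 29 = 300 left.
January 2084 has 31 days: 300 − 31 = 269 left.
December 2083 has 31 days: 269 − 31 = 238 left.
November 2083 has 30 days: 238 − 30 = 208 left.
October 2083 has 31 days: 208 − 31 = 177 left.
September 2083 has 30 days: 177 − 30 = 147 left.
August 2083 has 31 days: 147 − 31 = 116 left.
July 2083 has 31 days: 116 − 31 = 85 left.
June 2083 has 30 days: 85 − 30 = 55 left.
May 2083 has 31 days: 55 − 31 = 24 left.
April 2083 has 30 days; 30 − 24 = 6 → April 6, 2083.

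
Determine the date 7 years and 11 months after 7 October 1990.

September 7, 1998

Adding 7 years and 11 months from October 7, 1990.
+7 years → 1997; month 10 + 11 = 21, which is month 9 of year 1998 → September 1998.
Day 7 is valid in September, giving September 7, 1998.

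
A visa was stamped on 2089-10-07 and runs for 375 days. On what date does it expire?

Advancing 375 days from October 7, 2089.
October has 31 days, so 31 − 7 = 24 days remain after October 7, 2089; 375 − 24 = 351 left.
November 2089 has 30 days: 351 − 30 = 321 left.
December 2089 has 31 days: 321 − 31 = 290 left.
January 2090 has 31 days: 290 − 31 = 259 left.
February 2090 has 28 days (2090 is not a leap year): 259 − 28 = 231 left.
March 2090 has 31 days: 231 − 31 = 200 left.
April 2090 has 30 days: 200 − 30 = 170 left.
May 2090 has 31 days: 170 − 31 = 139 left.
June 2090 has 30 days: 139 − 30 = 109 left.
July 2090 has 31 days: 109 − 31 = 78 left.
August 2090 has 31 days: 78 − 31 = 47 left.
September 2090 has 30 days: 47 − 30 = 17 left.
17 days into October 2090 → October 17, 2090.

October 17, 2090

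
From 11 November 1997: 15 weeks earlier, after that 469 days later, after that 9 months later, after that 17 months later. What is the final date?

Going back 15 weeks (= 105 days) from November 11, 1997:
Going back 11 days from November 11, 1997 reaches the end of the previous month; 105 − 11 = 94 left.
October 1997 has 31 days: 94 − 31 = 63 left.
September 1997 has 30 days: 63 − 30 = 33 left.
August 1997 has 31 days: 33 − 31 = 2 left.
July 1997 has 31 days; 31 − 2 = 29 → July 29, 1997.
Adding 469 days from July 29, 1997:
July has 31 days, so 31 − 29 = 2 days remain after July 29, 1997; 469 − 2 = 467 left.
August 1997 has 31 days: 467 − 31 = 436 left.
September 1997 has 30 days: 436 − 30 = 406 left.
October 1997 has 31 days: 406 − 31 = 375 left.
November 1997 has 30 days: 375 − 30 = 345 left.
December 1997 has 31 days: 345 − 31 = 314 left.
January 1998 has 31 days: 314 − 31 = 283 left.
February 1998 has 28 days (1998 is not a leap year): 283 − 28 = 255 left.
March 1998 has 31 days: 255 − 31 = 224 left.
April 1998 has 30 days: 224 − 30 = 194 left.
May 1998 has 31 days: 194 − 31 = 163 left.
June 1998 has 30 days: 163 − 30 = 133 left.
July 1998 has 31 days: 133 − 31 = 102 left.
August 1998 has 31 days: 102 − 31 = 71 left.
September 1998 has 30 days: 71 − 30 = 41 left.
October 1998 has 31 days: 41 − 31 = 10 left.
10 days into November 1998 → November 10, 1998.
Advancing 9 months from November 10, 1998:
month 11 + 9 = 20, which is month 8 of year 1999 → August 1999.
Day 10 is valid in August, giving August 10, 1999.
Adding 17 months from August 10, 1999:
month 8 + 17 = 25, which is month 1 of year 2001 → January 2001.
Day 10 is valid in January, giving January 10, 2001.

January 10, 2001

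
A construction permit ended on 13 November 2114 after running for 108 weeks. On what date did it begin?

October 18, 2112

Going back 108 weeks = 756 days from November 13, 2114.
Going back 13 days from November 13, 2114 reaches the end of the previous month; 756 − 13 = 743 left.
October 2114 has 31 days: 743 − 31 = 712 left.
September 2114 has 30 days: 712 − 30 = 682 left.
August 2114 has 31 days: 682 − 31 = 651 left.
July 2114 has 31 days: 651 − 31 = 620 left.
June 2114 has 30 days: 620 − 30 = 590 left.
May 2114 has 31 days: 590 − 31 = 559 left.
April 2114 has 30 days: 559 − 30 = 529 left.
March 2114 has 31 days: 529 − 31 = 498 left.
February 2114 has 28 days (2114 is not a leap year): 498 − 28 = 470 left.
January 2114 has 31 days: 470 − 31 = 439 left.
December 2113 has 31 days: 439 − 31 = 408 left.
November 2113 has 30 days: 408 − 30 = 378 left.
October 2113 has 31 days: 378 − 31 = 347 left.
September 2113 has 30 days: 347 − 30 = 317 left.
August 2113 has 31 days: 317 − 31 = 286 left.
July 2113 has 31 days: 286 − 31 = 255 left.
June 2113 has 30 days: 255 − 30 = 225 left.
May 2113 has 31 days: 225 − 31 = 194 left.
April 2113 has 30 days: 194 − 30 = 164 left.
March 2113 has 31 days: 164 − 31 = 133 left.
February 2113 has 28 days (2113 is not a leap year): 133 − 28 = 105 left.
January 2113 has 31 days: 105 − 31 = 74 left.
December 2112 has 31 days: 74 − 31 = 43 left.
November 2112 has 30 days: 43 − 30 = 13 left.
October 2112 has 31 days; 31 − 13 = 18 → October 18, 2112.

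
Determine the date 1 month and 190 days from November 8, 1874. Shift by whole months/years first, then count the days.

June 16, 1875

Counting forward 1 month and 190 days from November 8, 1874: first the month/year part, then the days.
month 11 + 1 = 12 → December 1874.
Day 8 is valid in December, giving December 8, 1874.
Now add 190 days from December 8, 1874.
December has 31 days, so 31 − 8 = 23 days remain after December 8, 1874; 190 − 23 = 167 left.
January 1875 has 31 days: 167 − 31 = 136 left.
February 1875 has 28 days (1875 is not a leap year): 136 − 28 = 108 left.
March 1875 has 31 days: 108 − 31 = 77 left.
April 1875 has 30 days: 77 − 30 = 47 left.
May 1875 has 31 days: 47 − 31 = 16 left.
16 days into June 1875 → June 16, 1875.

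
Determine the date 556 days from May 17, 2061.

Counting forward 556 days from May 17, 2061.
May has 31 days, so 31 − 17 = 14 days remain after May 17, 2061; 556 − 14 = 542 left.
June 2061 has 30 days: 542 − 30 = 512 left.
July 2061 has 31 days: 512 − 31 = 481 left.
August 2061 has 31 days: 481 − 31 = 450 left.
September 2061 has 30 days: 450 − 30 = 420 left.
October 2061 has 31 days: 420 − 31 = 389 left.
November 2061 has 30 days: 389 − 30 = 359 left.
December 2061 has 31 days: 359 − 31 = 328 left.
January 2062 has 31 days: 328 − 31 = 297 left.
February 2062 has 28 days (2062 is not a leap year): 297 − 28 = 269 left.
March 2062 has 31 days: 269 − 31 = 238 left.
April 2062 has 30 days: 238 − 30 = 208 left.
May 2062 has 31 days: 208 − 31 = 177 left.
June 2062 has 30 days: 177 − 30 = 147 left.
July 2062 has 31 days: 147 − 31 = 116 left.
August 2062 has 31 days: 116 − 31 = 85 left.
September 2062 has 30 days: 85 − 30 = 55 left.
October 2062 has 31 days: 55 − 31 = 24 left.
24 days into November 2062 → November 24, 2062.

November 24, 2062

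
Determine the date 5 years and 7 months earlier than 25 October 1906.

March 25, 1901

Going back 5 years and 7 months from October 25, 1906.
-5 years → 1901; month 10 − 7 = 3 → March 1901.
Day 25 is valid in March, giving March 25, 1901.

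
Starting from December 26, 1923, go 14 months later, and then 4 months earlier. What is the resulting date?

October 26, 1924

Counting forward 14 months from December 26, 1923:
month 12 + 14 = 26, which is month 2 of year 1925 → February 1925.
Day 26 is valid in February, giving February 26, 1925.
Subtracting 4 months from February 26, 1925:
month 2 − 4 = -2, which is month 10 of year 1924 → October 1924.
Day 26 is valid in October, giving October 26, 1924.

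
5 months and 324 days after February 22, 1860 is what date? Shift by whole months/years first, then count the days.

June 11, 1861

Advancing 5 months and 324 days from February 22, 1860: first the month/year part, then the days.
month 2 + 5 = 7 → July 1860.
Day 22 is valid in July, giving July 22, 1860.
Now add 324 days from July 22, 1860.
July has 31 days, so 31 − 22 = 9 days remain after July 22, 1860; 324 − 9 = 315 left.
August 1860 has 31 days: 315 − 31 = 284 left.
September 1860 has 30 days: 284 − 30 = 254 left.
October 1860 has 31 days: 254 − 31 = 223 left.
November 1860 has 30 days: 223 − 30 = 193 left.
December 1860 has 31 days: 193 − 31 = 162 left.
January 1861 has 31 days: 162 − 31 = 131 left.
February 1861 has 28 days (1861 is not a leap year): 131 − 28 = 103 left.
March 1861 has 31 days: 103 − 31 = 72 left.
April 1861 has 30 days: 72 − 30 = 42 left.
May 1861 has 31 days: 42 − 31 = 11 left.
11 days into June 1861 → June 11, 1861.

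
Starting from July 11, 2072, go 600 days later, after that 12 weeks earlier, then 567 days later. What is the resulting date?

Adding 600 days from July 11, 2072:
July has 31 days, so 31 − 11 = 20 days remain after July 11, 2072; 600 − 20 = 580 left.
August 2072 has 31 days: 580 − 31 = 549 left.
September 2072 has 30 days: 549 − 30 = 519 left.
October 2072 has 31 days: 519 − 31 = 488 left.
November 2072 has 30 days: 488 − 30 = 458 left.
December 2072 has 31 days: 458 − 31 = 427 left.
January 2073 has 31 days: 427 − 31 = 396 left.
February 2073 has 28 days (2073 is not a leap year): 396 − 28 = 368 left.
March 2073 has 31 days: 368 − 31 = 337 left.
April 2073 has 30 days: 337 − 30 = 307 left.
May 2073 has 31 days: 307 − 31 = 276 left.
June 2073 has 30 days: 276 − 30 = 246 left.
July 2073 has 31 days: 246 − 31 = 215 left.
August 2073 has 31 days: 215 − 31 = 184 left.
September 2073 has 30 days: 184 − 30 = 154 left.
October 2073 has 31 days: 154 − 31 = 123 left.
November 2073 has 30 days: 123 − 30 = 93 left.
December 2073 has 31 days: 93 − 31 = 62 left.
January 2074 has 31 days: 62 − 31 = 31 left.
February 2074 has 28 days (2074 is not a leap year): 31 − 28 = 3 left.
3 days into March 2074 → March 3, 2074.
Subtracting 12 weeks (= 84 days) from March 3, 2074:
Going back 3 days from March 3, 2074 reaches the end of the previous month; 84 − 3 = 81 left.
February 2074 has 28 days (2074 is not a leap year): 81 − 28 = 53 left.
January 2074 has 31 days: 53 − 31 = 22 left.
December 2073 has 31 days; 31 − 22 = 9 → December 9, 2073.
Advancing 567 days from December 9, 2073:
December has 31 days, so 31 − 9 = 22 days remain after December 9, 2073; 567 − 22 = 545 left.
January 2074 has 31 days: 545 − 31 = 514 left.
February 2074 has 28 days (2074 is not a leap year): 514 − 28 = 486 left.
March 2074 has 31 days: 486 − 31 = 455 left.
April 2074 has 30 days: 455 − 30 = 425 left.
May 2074 has 31 days: 425 − 31 = 394 left.
June 2074 has 30 days: 394 − 30 = 364 left.
July 2074 has 31 days: 364 − 31 = 333 left.
August 2074 has 31 days: 333 − 31 = 302 left.
September 2074 has 30 days: 302 − 30 = 272 left.
October 2074 has 31 days: 272 − 31 = 241 left.
November 2074 has 30 days: 241 − 30 = 211 left.
December 2074 has 31 days: 211 − 31 = 180 left.
January 2075 has 31 days: 180 − 31 = 149 left.
February 2075 has 28 days (2075 is not a leap year): 149 − 28 = 121 left.
March 2075 has 31 days: 121 − 31 = 90 left.
April 2075 has 30 days: 90 − 30 = 60 left.
May 2075 has 31 days: 60 − 31 = 29 left.
29 days into June 2075 → June 29, 2075.

June 29, 2075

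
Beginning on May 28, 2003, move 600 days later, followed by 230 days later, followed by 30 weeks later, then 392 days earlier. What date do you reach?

March 6, 2005

Advancing 600 days from May 28, 2003:
May has 31 days, so 31 − 28 = 3 days remain after May 28, 2003; 600 − 3 = 597 left.
June 2003 has 30 days: 597 − 30 = 567 left.
July 2003 has 31 days: 567 − 31 = 536 left.
August 2003 has 31 days: 536 − 31 = 505 left.
September 2003 has 30 days: 505 − 30 = 475 left.
October 2003 has 31 days: 475 − 31 = 444 left.
November 2003 has 30 days: 444 − 30 = 414 left.
December 2003 has 31 days: 414 − 31 = 383 left.
January 2004 has 31 days: 383 − 31 = 352 left.
February 2004 has 29 days (2004 is a leap year): 352 − 29 = 323 left.
March 2004 has 31 days: 323 − 31 = 292 left.
April 2004 has 30 days: 292 − 30 = 262 left.
May 2004 has 31 days: 262 − 31 = 231 left.
June 2004 has 30 days: 231 − 30 = 201 left.
July 2004 has 31 days: 201 − 31 = 170 left.
August 2004 has 31 days: 170 − 31 = 139 left.
September 2004 has 30 days: 139 − 30 = 109 left.
October 2004 has 31 days: 109 − 31 = 78 left.
November 2004 has 30 days: 78 − 30 = 48 left.
December 2004 has 31 days: 48 − 31 = 17 left.
17 days into January 2005 → January 17, 2005.
Adding 230 days from January 17, 2005:
January has 31 days, so 31 − 17 = 14 days remain after January 17, 2005; 230 − 14 = 216 left.
February 2005 has 28 days (2005 is not a leap year): 216 − 28 = 188 left.
March 2005 has 31 days: 188 − 31 = 157 left.
April 2005 has 30 days: 157 − 30 = 127 left.
May 2005 has 31 days: 127 − 31 = 96 left.
June 2005 has 30 days: 96 − 30 = 66 left.
July 2005 has 31 days: 66 − 31 = 35 left.
August 2005 has 31 days: 35 − 31 = 4 left.
4 days into September 2005 → September 4, 2005.
Counting forward 30 weeks (= 210 days) from September 4, 2005:
September has 30 days, so 30 − 4 = 26 days remain after September 4, 2005; 210 − 26 = 184 left.
October 2005 has 31 days: 184 − 31 = 153 left.
November 2005 has 30 days: 153 − 30 = 123 left.
December 2005 has 31 days: 123 − 31 = 92 left.
January 2006 has 31 days: 92 − 31 = 61 left.
February 2006 has 28 days (2006 is not a leap year): 61 − 28 = 33 left.
March 2006 has 31 days: 33 − 31 = 2 left.
2 days into April 2006 → April 2, 2006.
Counting back 392 days from April 2, 2006:
Going back 2 days from April 2, 2006 reaches the end of the previous month; 392 − 2 = 390 left.
March 2006 has 31 days: 390 − 31 = 359 left.
February 2006 has 28 days (2006 is not a leap year): 359 − 28 = 331 left.
January 2006 has 31 days: 331 − 31 = 300 left.
December 2005 has 31 days: 300 − 31 = 269 left.
November 2005 has 30 days: 269 − 30 = 239 left.
October 2005 has 31 days: 239 − 31 = 208 left.
September 2005 has 30 days: 208 − 30 = 178 left.
August 2005 has 31 days: 178 − 31 = 147 left.
July 2005 has 31 days: 147 − 31 = 116 left.
June 2005 has 30 days: 116 − 30 = 86 left.
May 2005 has 31 days: 86 − 31 = 55 left.
April 2005 has 30 days: 55 − 30 = 25 left.
March 2005 has 31 days; 31 − 25 = 6 → March 6, 2005.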